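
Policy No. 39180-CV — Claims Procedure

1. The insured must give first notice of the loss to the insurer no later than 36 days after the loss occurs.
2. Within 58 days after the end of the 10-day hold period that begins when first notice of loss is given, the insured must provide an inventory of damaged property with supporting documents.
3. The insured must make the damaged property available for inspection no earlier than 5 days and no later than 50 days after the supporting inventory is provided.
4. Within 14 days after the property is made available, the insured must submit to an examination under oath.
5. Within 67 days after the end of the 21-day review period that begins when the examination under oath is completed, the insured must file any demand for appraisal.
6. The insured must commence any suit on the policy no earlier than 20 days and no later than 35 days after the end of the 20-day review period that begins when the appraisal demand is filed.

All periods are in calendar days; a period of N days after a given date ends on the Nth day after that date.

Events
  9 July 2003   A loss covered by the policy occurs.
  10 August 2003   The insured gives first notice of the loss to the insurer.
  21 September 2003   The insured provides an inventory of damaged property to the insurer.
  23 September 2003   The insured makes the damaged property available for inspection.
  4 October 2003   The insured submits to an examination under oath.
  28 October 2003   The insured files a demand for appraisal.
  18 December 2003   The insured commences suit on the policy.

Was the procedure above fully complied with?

Step 1: 36 days after 9 July 2003 (when the loss occurs) is 14 August 2003; 10 August 2003 is within that limit.
Step 2: 58 days after 20 August 2003 (end of the 10-day hold period, which began when first notice of loss is given on 10 August 2003) is 17 October 2003; completed 21 September 2003, before the deadline.
Step 3: the window is 5–50 days after 21 September 2003 (when the supporting inventory is provided), so 26 September 2003 through 10 November 2003; done 23 September 2003 — 3 days before the window opened.

No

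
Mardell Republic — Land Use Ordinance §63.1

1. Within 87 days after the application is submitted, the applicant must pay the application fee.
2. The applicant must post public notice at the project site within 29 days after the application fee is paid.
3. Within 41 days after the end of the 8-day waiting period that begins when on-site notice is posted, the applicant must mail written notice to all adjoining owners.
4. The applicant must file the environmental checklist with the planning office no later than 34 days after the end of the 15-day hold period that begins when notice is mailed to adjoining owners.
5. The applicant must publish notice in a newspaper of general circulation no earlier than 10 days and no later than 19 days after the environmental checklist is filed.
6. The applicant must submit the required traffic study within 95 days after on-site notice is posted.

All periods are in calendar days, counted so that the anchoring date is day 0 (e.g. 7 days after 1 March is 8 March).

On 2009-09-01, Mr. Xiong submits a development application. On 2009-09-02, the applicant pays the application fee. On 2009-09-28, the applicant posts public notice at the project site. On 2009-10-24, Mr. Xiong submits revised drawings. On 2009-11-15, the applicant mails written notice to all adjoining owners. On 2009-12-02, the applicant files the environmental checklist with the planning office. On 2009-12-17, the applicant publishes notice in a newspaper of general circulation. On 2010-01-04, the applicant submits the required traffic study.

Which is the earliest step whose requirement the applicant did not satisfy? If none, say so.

Step 6

Step 1: 87 days after 2009-09-01 (when the application is submitted) is 2009-11-27; 2009-09-02 is within that limit.
Step 2: 29 days after 2009-09-02 (when the application fee is paid) is 2009-10-01; 2009-09-28 is within that limit.
Step 3: 41 days after 2009-10-06 (end of the 8-day waiting period, which began when on-site notice is posted on 2009-09-28) is 2009-11-16; done 2009-11-15 — timely.
Step 4: 34 days after 2009-11-30 (end of the 15-day hold period, which began when notice is mailed to adjoining owners on 2009-11-15) is 2010-01-03; 2009-12-02 is within that limit.
Step 5: the window is 10–19 days after 2009-12-02 (when the environmental checklist is filed), so 2009-12-12 through 2009-12-21; done 2009-12-17, which is between those dates.
Step 6: 95 days after 2009-09-28 (when on-site notice is posted) is 2010-01-01; not done until 2010-01-04, 3 days after the deadline.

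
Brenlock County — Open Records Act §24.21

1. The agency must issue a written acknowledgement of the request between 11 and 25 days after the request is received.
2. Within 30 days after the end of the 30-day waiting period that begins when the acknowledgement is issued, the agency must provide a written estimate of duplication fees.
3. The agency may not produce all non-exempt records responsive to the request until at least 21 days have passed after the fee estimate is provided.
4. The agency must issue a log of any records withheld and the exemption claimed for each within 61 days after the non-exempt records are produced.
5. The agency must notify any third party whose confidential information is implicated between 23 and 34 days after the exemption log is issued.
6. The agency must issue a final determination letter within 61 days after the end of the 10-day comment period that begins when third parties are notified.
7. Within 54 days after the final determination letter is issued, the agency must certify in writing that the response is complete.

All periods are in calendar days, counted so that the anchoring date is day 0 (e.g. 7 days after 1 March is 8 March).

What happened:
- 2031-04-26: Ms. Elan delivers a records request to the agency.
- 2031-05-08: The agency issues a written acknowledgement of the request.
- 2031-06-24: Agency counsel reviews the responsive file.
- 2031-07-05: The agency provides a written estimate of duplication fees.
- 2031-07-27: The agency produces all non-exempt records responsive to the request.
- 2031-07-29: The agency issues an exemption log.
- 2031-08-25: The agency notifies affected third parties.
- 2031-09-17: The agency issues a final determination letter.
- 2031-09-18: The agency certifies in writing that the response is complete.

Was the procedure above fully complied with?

(1) the permitted window runs from 2031-04-26 + 11 = 2031-05-07 to 2031-04-26 + 25 = 2031-05-21; done 2031-05-08, which is between those dates.
(2) due by 2031-06-07 + 30 days = 2031-07-07; completed 2031-07-05, before the deadline.
(3) permitted from 2031-07-05 + 21 days = 2031-07-26 onward; done 2031-07-27 — permitted.
(4) due by 2031-07-27 + 61 days = 2031-09-26; 2031-07-29 is within that limit.
(5) the permitted window runs from 2031-07-29 + 23 = 2031-08-21 to 2031-07-29 + 34 = 2031-09-01; done 2031-08-25, which is between those dates.
(6) due by 2031-09-04 + 61 days = 2031-11-04; completed 2031-09-17, before the deadline.
(7) due by 2031-09-17 + 54 days = 2031-11-10; 2031-09-18 is within that limit.

Yes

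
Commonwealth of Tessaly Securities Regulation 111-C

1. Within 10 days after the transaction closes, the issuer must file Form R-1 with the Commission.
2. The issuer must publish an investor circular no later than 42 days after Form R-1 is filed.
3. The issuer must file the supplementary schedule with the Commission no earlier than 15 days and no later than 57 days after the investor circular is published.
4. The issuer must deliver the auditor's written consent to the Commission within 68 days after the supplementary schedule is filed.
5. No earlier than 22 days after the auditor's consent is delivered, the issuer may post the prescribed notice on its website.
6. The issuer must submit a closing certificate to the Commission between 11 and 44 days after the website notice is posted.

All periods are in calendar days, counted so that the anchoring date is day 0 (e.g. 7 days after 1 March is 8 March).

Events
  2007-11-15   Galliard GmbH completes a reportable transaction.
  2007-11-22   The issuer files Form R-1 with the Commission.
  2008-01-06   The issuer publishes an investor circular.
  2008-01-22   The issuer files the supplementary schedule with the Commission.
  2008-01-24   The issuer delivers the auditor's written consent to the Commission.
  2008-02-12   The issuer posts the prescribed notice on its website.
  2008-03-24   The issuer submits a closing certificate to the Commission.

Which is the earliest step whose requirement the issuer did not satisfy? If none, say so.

Step 2

Step 1: 10 days after 2007-11-15 (when the transaction closes) is 2007-11-25; completed 2007-11-22, before the deadline.
Step 2: 42 days after 2007-11-22 (when Form R-1 is filed) is 2008-01-03; not done until 2008-01-06, 3 days after the deadline.
The procedure was therefore not followed at step 2.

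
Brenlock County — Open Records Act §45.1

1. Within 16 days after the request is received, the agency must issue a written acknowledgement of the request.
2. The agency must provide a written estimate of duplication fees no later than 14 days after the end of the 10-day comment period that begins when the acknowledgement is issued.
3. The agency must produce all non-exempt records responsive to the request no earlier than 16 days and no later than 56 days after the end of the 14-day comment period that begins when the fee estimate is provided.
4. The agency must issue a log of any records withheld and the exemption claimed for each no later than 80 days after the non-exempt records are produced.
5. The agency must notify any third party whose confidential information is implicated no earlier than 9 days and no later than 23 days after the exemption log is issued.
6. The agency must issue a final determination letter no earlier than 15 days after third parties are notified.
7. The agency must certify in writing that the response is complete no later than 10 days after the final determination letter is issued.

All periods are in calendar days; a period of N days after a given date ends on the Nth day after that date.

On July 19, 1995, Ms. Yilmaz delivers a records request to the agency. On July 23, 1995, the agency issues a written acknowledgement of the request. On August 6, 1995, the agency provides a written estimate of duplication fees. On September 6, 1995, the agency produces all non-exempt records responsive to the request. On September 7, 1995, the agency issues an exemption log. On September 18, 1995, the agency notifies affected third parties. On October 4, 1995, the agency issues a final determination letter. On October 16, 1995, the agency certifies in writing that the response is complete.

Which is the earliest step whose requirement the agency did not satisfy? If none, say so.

Step 1: 16 days after July 19, 1995 (when the request is received) is August 4, 1995; completed July 23, 1995, before the deadline.
Step 2: 14 days after August 2, 1995 (end of the 10-day comment period, which began when the acknowledgement is issued on July 23, 1995) is August 16, 1995; August 6, 1995 is within that limit.
Step 3: the window is 16–56 days after August 20, 1995 (end of the 14-day comment period, which began when the fee estimate is provided on August 6, 1995), so September 5, 1995 through October 15, 1995; September 6, 1995 falls inside that range.
Step 4: 80 days after September 6, 1995 (when the non-exempt records are produced) is November 25, 1995; September 7, 1995 is within that limit.
Step 5: the window is 9–23 days after September 7, 1995 (when the exemption log is issued), so September 16, 1995 through September 30, 1995; done September 18, 1995 — within the window.
Step 6: the earliest permitted date is 15 days after September 18, 1995 (when third parties are notified), i.e. October 3, 1995; October 4, 1995 is on or after that date.
Step 7: 10 days after October 4, 1995 (when the final determination letter is issued) is October 14, 1995; October 16, 1995 misses that deadline by 2 days.

Step 7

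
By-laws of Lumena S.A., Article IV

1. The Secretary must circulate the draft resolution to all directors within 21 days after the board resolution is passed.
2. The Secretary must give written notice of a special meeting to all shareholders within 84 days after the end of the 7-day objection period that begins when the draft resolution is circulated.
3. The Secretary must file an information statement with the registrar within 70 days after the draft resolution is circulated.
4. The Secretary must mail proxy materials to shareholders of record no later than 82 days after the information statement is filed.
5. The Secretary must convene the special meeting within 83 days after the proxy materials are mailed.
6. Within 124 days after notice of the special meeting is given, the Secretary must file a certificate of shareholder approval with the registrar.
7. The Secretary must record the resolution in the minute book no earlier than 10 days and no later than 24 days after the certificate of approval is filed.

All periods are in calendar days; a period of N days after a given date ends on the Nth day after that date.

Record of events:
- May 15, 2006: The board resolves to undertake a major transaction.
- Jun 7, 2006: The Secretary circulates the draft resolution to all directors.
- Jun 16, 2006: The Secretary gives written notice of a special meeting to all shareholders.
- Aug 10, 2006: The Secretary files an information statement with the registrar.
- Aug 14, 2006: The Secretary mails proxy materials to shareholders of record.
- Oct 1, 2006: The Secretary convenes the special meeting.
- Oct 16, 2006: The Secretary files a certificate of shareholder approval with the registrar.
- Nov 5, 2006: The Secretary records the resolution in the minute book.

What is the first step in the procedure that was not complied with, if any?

Step 1

Step 1 — counting 21 days from May 15, 2006 (when the board resolution is passed) gives a deadline of Jun 5, 2006; Jun 7, 2006 misses that deadline by 2 days.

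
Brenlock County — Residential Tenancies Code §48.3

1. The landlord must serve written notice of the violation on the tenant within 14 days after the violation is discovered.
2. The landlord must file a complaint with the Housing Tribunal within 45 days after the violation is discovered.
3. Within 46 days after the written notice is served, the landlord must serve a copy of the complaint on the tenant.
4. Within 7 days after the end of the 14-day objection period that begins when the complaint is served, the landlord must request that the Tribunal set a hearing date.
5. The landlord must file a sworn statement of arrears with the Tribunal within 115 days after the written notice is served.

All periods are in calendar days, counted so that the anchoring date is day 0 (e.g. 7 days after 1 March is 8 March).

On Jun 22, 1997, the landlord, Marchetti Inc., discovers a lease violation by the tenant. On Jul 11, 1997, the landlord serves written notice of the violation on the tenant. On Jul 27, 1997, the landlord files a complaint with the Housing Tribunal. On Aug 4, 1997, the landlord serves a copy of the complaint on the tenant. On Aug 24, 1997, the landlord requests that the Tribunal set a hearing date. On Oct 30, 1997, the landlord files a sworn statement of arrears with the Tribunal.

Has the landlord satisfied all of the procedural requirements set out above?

Step 1: 14 days after Jun 22, 1997 (when the violation is discovered) is Jul 6, 1997; done Jul 11, 1997 — 5 days late.
No need to go further; step 1 was not satisfied.

No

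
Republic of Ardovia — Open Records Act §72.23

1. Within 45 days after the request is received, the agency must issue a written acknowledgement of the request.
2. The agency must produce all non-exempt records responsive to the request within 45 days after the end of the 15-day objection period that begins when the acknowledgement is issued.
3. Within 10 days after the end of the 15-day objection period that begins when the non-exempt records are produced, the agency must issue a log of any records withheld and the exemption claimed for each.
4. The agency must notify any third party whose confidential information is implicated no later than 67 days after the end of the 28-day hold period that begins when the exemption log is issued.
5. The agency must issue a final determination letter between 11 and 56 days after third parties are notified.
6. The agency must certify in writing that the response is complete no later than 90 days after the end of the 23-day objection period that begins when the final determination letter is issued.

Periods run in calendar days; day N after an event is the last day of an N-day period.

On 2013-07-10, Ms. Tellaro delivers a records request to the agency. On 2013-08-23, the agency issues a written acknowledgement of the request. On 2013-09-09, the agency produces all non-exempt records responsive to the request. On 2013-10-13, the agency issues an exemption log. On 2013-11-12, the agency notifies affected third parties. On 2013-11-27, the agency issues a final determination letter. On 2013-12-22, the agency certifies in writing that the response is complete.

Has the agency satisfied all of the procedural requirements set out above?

Step 1: 45 days after 2013-07-10 (when the request is received) is 2013-08-24; 2013-08-23 is within that limit.
Step 2: 45 days after 2013-09-07 (end of the 15-day objection period, which began when the acknowledgement is issued on 2013-08-23) is 2013-10-22; 2013-09-09 is within that limit.
Step 3: 10 days after 2013-09-24 (end of the 15-day objection period, which began when the non-exempt records are produced on 2013-09-09) is 2013-10-04; 2013-10-13 misses that deadline by 9 days.
Later steps need not be reached.

No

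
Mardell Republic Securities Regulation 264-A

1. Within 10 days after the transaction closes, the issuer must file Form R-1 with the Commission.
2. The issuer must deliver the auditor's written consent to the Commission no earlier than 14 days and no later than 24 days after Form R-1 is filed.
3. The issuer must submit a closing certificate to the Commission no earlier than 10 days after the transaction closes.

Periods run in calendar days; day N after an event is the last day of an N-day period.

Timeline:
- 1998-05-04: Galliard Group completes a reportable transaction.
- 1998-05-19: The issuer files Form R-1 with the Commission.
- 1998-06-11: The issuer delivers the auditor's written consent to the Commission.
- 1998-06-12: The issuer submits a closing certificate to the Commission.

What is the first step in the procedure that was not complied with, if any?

Step 1

(1) due by 1998-05-04 + 10 days = 1998-05-14; not done until 1998-05-19, 5 days after the deadline.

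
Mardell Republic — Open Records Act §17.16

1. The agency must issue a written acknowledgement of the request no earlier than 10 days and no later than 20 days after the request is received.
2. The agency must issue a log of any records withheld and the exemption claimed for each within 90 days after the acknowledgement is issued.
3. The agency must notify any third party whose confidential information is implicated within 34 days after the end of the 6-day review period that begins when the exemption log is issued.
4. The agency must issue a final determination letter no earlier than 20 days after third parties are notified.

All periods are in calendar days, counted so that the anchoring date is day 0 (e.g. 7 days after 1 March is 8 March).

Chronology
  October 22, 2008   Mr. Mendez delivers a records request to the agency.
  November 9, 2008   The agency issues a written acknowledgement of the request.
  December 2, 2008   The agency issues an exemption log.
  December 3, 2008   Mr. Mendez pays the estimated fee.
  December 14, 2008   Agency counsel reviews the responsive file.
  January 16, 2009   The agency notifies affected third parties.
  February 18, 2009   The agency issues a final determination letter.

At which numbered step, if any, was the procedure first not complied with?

Step 3

(1) the permitted window runs from October 22, 2008 + 10 = November 1, 2008 to October 22, 2008 + 20 = November 11, 2008; November 9, 2008 falls inside that range.
(2) due by November 9, 2008 + 90 days = February 7, 2009; December 2, 2008 is within that limit.
(3) due by December 8, 2008 + 34 days = January 11, 2009; January 16, 2009 misses that deadline by 5 days.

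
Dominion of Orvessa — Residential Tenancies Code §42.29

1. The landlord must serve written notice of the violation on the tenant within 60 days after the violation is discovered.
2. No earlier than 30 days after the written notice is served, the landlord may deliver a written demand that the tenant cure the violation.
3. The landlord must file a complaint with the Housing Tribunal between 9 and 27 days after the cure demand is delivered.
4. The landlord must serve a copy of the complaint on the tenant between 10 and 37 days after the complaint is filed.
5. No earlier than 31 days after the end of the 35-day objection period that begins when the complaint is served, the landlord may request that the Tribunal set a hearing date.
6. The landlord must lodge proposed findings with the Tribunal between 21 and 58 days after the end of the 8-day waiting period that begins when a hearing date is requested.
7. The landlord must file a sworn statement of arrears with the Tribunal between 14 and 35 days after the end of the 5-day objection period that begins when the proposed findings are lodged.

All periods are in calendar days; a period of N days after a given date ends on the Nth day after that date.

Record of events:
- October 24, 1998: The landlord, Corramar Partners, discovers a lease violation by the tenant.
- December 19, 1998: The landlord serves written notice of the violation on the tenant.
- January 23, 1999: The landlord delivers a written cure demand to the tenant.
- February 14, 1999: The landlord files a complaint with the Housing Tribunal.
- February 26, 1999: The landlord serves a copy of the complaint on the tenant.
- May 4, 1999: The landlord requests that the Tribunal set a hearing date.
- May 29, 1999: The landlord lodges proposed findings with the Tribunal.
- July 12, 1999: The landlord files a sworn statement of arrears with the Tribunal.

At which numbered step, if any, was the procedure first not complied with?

Step 6

(1) due by October 24, 1998 + 60 days = December 23, 1998; December 19, 1998 is within that limit.
(2) permitted from December 19, 1998 + 30 days = January 18, 1999 onward; January 23, 1999 is on or after that date.
(3) the permitted window runs from January 23, 1999 + 9 = February 1, 1999 to January 23, 1999 + 27 = February 19, 1999; done February 14, 1999 — within the window.
(4) the permitted window runs from February 14, 1999 + 10 = February 24, 1999 to February 14, 1999 + 37 = March 23, 1999; done February 26, 1999 — within the window.
(5) permitted from April 2, 1999 + 31 days = May 3, 1999 onward; done May 4, 1999 — permitted.
(6) the permitted window runs from May 12, 1999 + 21 = June 2, 1999 to May 12, 1999 + 58 = July 9, 1999; done May 29, 1999 — 4 days before the window opened.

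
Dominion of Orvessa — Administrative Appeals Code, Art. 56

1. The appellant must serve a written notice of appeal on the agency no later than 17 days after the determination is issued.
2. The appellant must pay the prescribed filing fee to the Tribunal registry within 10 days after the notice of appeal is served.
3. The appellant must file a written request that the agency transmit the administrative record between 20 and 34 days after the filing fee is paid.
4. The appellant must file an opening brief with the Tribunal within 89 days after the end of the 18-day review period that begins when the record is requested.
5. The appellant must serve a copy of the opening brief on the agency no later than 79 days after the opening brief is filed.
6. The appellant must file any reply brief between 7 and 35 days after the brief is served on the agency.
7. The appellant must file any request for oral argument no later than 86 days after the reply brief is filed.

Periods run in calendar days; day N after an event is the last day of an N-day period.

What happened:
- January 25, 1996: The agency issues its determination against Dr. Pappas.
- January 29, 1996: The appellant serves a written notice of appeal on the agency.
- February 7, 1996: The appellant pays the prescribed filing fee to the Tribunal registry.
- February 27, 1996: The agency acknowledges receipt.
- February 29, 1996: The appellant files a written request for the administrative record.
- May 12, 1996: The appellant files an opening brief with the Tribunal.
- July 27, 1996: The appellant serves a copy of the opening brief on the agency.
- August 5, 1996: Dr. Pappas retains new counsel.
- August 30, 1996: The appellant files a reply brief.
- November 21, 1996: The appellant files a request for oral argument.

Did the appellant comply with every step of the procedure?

Yes

Step 1: 17 days after January 25, 1996 (when the determination is issued) is February 11, 1996; done January 29, 1996 — timely.
Step 2: 10 days after January 29, 1996 (when the notice of appeal is served) is February 8, 1996; completed February 7, 1996, before the deadline.
Step 3: the window is 20–34 days after February 7, 1996 (when the filing fee is paid), so February 27, 1996 through March 12, 1996; done February 29, 1996, which is between those dates.
Step 4: 89 days after March 18, 1996 (end of the 18-day review period, which began when the record is requested on February 29, 1996) is June 15, 1996; completed May 12, 1996, before the deadline.
Step 5: 79 days after May 12, 1996 (when the opening brief is filed) is July 30, 1996; done July 27, 1996 — timely.
Step 6: the window is 7–35 days after July 27, 1996 (when the brief is served on the agency), so August 3, 1996 through August 31, 1996; done August 30, 1996, which is between those dates.
Step 7: 86 days after August 30, 1996 (when the reply brief is filed) is November 24, 1996; November 21, 1996 is within that limit.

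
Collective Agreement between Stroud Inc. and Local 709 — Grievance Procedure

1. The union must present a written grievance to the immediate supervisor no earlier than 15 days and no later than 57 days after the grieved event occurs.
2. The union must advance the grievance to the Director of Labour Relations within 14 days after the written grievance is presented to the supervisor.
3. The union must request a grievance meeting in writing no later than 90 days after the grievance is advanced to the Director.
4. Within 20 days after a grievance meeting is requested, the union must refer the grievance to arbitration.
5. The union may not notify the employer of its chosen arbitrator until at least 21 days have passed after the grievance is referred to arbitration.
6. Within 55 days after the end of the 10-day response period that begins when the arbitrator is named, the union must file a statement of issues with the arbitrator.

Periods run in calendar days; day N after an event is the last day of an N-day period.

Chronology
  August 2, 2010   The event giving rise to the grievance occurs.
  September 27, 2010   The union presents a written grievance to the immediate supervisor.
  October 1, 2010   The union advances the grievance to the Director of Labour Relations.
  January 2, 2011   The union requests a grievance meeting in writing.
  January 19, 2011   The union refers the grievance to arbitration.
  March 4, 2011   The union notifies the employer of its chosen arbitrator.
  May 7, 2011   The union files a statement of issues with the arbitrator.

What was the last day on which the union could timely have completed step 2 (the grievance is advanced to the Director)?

Step 2 runs from September 27, 2010, when the written grievance is presented to the supervisor. 14 days after September 27, 2010 is October 11, 2010.

October 11, 2010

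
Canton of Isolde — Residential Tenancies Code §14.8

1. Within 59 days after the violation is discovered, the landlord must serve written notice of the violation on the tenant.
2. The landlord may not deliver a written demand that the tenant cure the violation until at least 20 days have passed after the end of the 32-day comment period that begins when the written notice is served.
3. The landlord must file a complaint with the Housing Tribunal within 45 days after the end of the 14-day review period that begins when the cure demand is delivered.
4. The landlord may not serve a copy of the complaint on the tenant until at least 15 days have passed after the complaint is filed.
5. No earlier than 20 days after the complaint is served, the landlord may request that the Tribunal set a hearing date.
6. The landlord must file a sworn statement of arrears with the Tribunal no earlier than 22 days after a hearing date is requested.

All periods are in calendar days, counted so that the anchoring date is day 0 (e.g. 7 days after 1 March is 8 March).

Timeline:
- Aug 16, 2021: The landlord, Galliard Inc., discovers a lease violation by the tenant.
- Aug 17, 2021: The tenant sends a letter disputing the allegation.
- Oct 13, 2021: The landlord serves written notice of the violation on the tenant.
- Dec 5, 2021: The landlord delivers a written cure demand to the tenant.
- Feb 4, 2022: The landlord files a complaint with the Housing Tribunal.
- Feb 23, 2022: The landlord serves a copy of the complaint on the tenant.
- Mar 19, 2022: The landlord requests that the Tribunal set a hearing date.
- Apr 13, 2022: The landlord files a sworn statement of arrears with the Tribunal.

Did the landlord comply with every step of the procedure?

No

Step 1: 59 days after Aug 16, 2021 (when the violation is discovered) is Oct 14, 2021; done Oct 13, 2021 — timely.
Step 2: the earliest permitted date is 20 days after Nov 14, 2021 (end of the 32-day comment period, which began when the written notice is served on Oct 13, 2021), i.e. Dec 4, 2021; Dec 5, 2021 is on or after that date.
Step 3: 45 days after Dec 19, 2021 (end of the 14-day review period, which began when the cure demand is delivered on Dec 5, 2021) is Feb 2, 2022; Feb 4, 2022 misses that deadline by 2 days.
Later steps need not be reached.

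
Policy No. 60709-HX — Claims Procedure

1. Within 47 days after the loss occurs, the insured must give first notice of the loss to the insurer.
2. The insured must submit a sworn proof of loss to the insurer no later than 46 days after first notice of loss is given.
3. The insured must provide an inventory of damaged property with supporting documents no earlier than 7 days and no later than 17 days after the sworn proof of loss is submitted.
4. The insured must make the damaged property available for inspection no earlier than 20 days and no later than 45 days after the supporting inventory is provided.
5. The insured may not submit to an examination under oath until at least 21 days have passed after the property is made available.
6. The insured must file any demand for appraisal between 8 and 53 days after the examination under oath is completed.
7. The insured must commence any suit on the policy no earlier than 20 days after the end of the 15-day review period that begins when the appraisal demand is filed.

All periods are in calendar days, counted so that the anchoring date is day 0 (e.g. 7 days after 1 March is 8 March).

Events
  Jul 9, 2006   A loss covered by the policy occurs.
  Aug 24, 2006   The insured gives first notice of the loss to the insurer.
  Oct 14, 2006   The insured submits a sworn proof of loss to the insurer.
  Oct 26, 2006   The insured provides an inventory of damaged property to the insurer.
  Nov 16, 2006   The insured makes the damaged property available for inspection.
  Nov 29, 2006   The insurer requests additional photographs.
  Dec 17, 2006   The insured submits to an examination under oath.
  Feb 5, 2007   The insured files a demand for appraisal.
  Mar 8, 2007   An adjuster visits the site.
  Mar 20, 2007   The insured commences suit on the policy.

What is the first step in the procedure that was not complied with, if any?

(1) due by Jul 9, 2006 + 47 days = Aug 25, 2006; completed Aug 24, 2006, before the deadline.
(2) due by Aug 24, 2006 + 46 days = Oct 9, 2006; not done until Oct 14, 2006, 5 days after the deadline.
Later steps need not be reached.

Step 2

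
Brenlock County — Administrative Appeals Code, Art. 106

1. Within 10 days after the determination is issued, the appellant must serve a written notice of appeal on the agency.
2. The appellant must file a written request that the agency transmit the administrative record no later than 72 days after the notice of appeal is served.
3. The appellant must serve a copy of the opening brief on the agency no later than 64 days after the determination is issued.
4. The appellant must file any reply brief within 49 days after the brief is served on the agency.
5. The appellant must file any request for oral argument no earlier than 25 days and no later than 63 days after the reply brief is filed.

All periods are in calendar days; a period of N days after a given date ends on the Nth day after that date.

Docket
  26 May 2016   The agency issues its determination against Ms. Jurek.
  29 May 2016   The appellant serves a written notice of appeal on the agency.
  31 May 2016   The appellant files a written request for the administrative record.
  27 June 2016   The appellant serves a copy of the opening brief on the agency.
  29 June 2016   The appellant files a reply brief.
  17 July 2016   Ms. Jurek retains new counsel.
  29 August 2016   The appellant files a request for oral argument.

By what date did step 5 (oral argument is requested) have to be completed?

31 August 2016

Step 5 runs from 29 June 2016, when the reply brief is filed. The window is 25–63 days after 29 June 2016; it closes on 31 August 2016.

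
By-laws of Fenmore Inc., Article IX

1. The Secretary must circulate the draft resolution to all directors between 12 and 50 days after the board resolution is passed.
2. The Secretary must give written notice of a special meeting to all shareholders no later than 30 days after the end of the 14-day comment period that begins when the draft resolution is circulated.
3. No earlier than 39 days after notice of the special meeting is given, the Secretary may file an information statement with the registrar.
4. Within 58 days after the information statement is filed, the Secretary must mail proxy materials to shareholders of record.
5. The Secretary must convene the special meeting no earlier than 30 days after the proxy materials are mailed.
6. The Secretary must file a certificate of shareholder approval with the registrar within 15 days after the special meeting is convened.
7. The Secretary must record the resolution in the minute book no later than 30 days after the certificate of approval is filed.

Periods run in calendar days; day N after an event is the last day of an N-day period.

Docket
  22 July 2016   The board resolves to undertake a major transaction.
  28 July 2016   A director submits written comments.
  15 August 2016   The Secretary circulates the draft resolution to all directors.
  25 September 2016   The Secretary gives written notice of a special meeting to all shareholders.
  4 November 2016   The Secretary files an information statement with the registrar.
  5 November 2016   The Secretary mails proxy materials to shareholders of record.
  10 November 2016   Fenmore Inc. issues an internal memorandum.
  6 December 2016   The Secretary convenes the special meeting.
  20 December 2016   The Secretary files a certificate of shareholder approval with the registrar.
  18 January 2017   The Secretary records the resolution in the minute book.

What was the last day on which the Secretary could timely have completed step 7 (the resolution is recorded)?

Step 7 runs from 20 December 2016, when the certificate of approval is filed. 30 days after 20 December 2016 is 19 January 2017.

19 January 2017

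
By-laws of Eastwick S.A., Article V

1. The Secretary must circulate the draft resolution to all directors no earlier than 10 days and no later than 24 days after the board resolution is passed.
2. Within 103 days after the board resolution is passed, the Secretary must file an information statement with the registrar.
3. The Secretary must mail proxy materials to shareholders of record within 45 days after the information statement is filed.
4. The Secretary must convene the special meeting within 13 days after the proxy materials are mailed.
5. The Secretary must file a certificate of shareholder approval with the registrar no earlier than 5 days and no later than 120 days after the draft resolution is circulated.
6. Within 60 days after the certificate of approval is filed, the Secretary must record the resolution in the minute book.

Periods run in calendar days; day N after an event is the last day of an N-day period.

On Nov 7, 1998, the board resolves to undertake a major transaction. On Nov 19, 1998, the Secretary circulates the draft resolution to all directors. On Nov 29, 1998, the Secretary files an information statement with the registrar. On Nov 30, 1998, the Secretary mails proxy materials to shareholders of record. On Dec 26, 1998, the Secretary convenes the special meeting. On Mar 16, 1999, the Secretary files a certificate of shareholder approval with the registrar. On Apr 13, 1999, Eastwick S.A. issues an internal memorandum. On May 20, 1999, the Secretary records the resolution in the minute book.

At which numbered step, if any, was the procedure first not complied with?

Step 1: the window is 10–24 days after Nov 7, 1998 (when the board resolution is passed), so Nov 17, 1998 through Dec 1, 1998; Nov 19, 1998 falls inside that range.
Step 2: 103 days after Nov 7, 1998 (when the board resolution is passed) is Feb 18, 1999; done Nov 29, 1998 — timely.
Step 3: 45 days after Nov 29, 1998 (when the information statement is filed) is Jan 13, 1999; done Nov 30, 1998 — timely.
Step 4: 13 days after Nov 30, 1998 (when the proxy materials are mailed) is Dec 13, 1998; done Dec 26, 1998 — 13 days late.
Later steps need not be reached.

Step 4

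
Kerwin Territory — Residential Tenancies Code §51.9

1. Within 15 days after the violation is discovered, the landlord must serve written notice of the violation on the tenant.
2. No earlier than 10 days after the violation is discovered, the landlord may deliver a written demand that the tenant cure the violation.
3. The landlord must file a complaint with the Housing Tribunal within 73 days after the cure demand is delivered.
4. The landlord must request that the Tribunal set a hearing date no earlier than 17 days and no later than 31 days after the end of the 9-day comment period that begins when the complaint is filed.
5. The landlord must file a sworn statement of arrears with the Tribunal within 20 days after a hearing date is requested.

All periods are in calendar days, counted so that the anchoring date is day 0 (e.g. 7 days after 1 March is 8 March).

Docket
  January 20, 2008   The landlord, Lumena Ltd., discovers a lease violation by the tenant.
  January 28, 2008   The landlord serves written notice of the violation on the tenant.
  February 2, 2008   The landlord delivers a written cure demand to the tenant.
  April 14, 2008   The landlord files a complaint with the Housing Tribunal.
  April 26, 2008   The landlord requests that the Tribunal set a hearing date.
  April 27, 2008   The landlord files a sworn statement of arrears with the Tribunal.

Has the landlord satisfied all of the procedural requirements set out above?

No

Step 1: 15 days after January 20, 2008 (when the violation is discovered) is February 4, 2008; January 28, 2008 is within that limit.
Step 2: the earliest permitted date is 10 days after January 20, 2008 (when the violation is discovered), i.e. January 30, 2008; done February 2, 2008 — permitted.
Step 3: 73 days after February 2, 2008 (when the cure demand is delivered) is April 15, 2008; April 14, 2008 is within that limit.
Step 4: the window is 17–31 days after April 23, 2008 (end of the 9-day comment period, which began when the complaint is filed on April 14, 2008), so May 10, 2008 through May 24, 2008; April 26, 2008 is 14 days too early.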